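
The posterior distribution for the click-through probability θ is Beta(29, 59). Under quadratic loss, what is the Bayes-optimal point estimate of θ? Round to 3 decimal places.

0.330

Mode = (29−1)/(29+59−2) = 28/86 = 0.326.
Mean = 29/(29+59) = 29/88 = 0.330.
Quadratic loss ⇒ the optimal estimator is the posterior mean.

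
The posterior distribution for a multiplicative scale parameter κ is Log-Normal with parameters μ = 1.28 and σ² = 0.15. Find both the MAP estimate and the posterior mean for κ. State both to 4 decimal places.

Mode = exp(μ − σ²) = exp(1.13) = 3.0957.
Mean = exp(μ + σ²/2) = exp(1.355) = 3.8768.
The posterior is right-skewed, so the mean exceeds the mode.

MAP = 3.0957; posterior mean = 3.8768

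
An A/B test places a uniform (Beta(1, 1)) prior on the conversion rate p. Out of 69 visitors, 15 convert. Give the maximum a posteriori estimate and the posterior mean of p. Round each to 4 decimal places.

Posterior: Beta(1+15, 1+54) = Beta(16, 55).
Mode = (16−1)/(16+55−2) = 15/69 = 0.2174.
With a flat prior the MAP equals the MLE, 15/69.
Mean = 16/(16+55) = 16/71 = 0.2254.

MAP = 0.2174; posterior mean = 0.2254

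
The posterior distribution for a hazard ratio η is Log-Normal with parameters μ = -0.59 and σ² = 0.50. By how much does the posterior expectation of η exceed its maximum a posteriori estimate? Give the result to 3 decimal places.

0.376

Mode = exp(μ − σ²) = exp(-1.09) = 0.336.
Mean = exp(μ + σ²/2) = exp(-0.340) = 0.712.
Difference = 0.712 − 0.336 = 0.376.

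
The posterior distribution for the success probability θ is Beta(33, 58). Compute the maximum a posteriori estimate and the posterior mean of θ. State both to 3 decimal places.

Mode = (33−1)/(33+58−2) = 32/89 = 0.360.
Mean = 33/(33+58) = 33/91 = 0.363.

θ_MAP = 0.360, E[θ|data] = 0.363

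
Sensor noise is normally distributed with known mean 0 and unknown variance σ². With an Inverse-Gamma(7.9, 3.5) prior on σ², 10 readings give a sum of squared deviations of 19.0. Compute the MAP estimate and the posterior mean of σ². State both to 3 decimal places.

MAP: 0.935. Posterior mean: 1.092.

Posterior: Inverse-Gamma(shape = 7.9+10/2 = 12.9, scale = 3.5+19.0/2 = 13.0).
Mode = β/(α+1) = 13.0/13.9 = 0.935.
Mean = β/(α−1) = 13.0/11.9 = 1.092.
The posterior is right-skewed, so the mean exceeds the mode.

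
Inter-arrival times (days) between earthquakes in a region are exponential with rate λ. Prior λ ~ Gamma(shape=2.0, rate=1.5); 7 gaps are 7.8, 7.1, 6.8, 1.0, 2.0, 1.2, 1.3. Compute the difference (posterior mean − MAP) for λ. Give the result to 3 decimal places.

0.035

Σ times = 27.2. Posterior: Gamma(shape = 2.0+7 = 9.0, rate = 1.5+27.2 = 28.7).
Mode = (α−1)/β = 8.0/28.7 = 0.279.
Mean = α/β = 9.0/28.7 = 0.314.
Difference = 0.314 − 0.279 = 0.035.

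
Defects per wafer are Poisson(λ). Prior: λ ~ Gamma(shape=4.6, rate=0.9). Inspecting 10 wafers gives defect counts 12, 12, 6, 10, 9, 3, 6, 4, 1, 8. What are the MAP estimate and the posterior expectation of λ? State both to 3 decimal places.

Σ counts = 71. Posterior: Gamma(shape = 4.6+71 = 75.6, rate = 0.9+10 = 10.9).
Mode = (α−1)/β = 74.6/10.9 = 6.844.
Mean = α/β = 75.6/10.9 = 6.936.
The posterior is right-skewed, so the mean exceeds the mode.

λ_MAP = 6.844, E[λ|data] = 6.936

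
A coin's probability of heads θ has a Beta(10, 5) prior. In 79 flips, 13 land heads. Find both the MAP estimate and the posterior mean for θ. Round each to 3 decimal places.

Posterior: Beta(10+13, 5+66) = Beta(23, 71).
Mode = (23−1)/(23+71−2) = 22/92 = 0.239.
Mean = 23/(23+71) = 23/94 = 0.245.
Right-skewed posterior ⇒ mode < mean.

MAP: 0.239. Posterior mean: 0.245.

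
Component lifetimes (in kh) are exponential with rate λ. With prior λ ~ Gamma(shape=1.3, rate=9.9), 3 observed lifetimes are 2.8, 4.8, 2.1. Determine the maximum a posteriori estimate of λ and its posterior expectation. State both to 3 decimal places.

Σ times = 9.7. Posterior: Gamma(shape = 1.3+3 = 4.3, rate = 9.9+9.7 = 19.6).
Mode = (α−1)/β = 3.3/19.6 = 0.168.
Mean = α/β = 4.3/19.6 = 0.219.
The posterior is right-skewed, so the mean exceeds the mode.

λ_MAP = 0.168, E[λ|data] = 0.219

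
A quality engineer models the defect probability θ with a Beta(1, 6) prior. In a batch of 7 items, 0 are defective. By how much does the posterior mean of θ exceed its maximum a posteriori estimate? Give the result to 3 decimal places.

0.071

Posterior: Beta(1+0, 6+7) = Beta(1, 13).
Since α = 1 ≤ 1 and β > 1, the Beta density is monotone decreasing on [0,1]; the mode is at 0.
Mean = 1/(1+13) = 0.071.
Difference = 0.071 − 0.000 = 0.071.
The mean is pulled above the mode by the posterior's right skew.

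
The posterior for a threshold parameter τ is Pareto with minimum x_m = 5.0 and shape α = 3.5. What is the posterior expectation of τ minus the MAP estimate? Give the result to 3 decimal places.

2.000

The Pareto density is strictly decreasing on [x_m, ∞), so the mode is x_m = 5.000.
Mean = α·x_m/(α−1) = 3.5·5.0/2.5 = 7.000.
Difference = 7.000 − 5.000 = 2.000.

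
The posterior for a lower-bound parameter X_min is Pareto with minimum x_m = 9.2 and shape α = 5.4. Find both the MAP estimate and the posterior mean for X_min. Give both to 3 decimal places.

MAP estimate = 9.200, posterior mean = 11.291

The Pareto density is strictly decreasing on [x_m, ∞), so the mode is x_m = 9.200.
Mean = α·x_m/(α−1) = 5.4·9.2/4.4 = 11.291.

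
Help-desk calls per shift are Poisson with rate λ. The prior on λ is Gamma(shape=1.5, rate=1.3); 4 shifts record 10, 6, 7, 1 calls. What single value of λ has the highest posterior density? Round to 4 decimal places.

4.6226

Σ counts = 24. Posterior: Gamma(shape = 1.5+24 = 25.5, rate = 1.3+4 = 5.3).
Mode = (α−1)/β = 24.5/5.3 = 4.6226.
Mean = α/β = 25.5/5.3 = 4.8113.
This is the posterior mode — the MAP estimate.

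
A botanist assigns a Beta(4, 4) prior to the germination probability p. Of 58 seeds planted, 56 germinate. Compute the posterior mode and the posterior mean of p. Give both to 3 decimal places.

MAP: 0.922. Posterior mean: 0.909.

Posterior: Beta(4+56, 4+2) = Beta(60, 6).
Mode = (60−1)/(60+6−2) = 59/64 = 0.922.
Mean = 60/(60+6) = 60/66 = 0.909.
The posterior is left-skewed, so the mode exceeds the mean.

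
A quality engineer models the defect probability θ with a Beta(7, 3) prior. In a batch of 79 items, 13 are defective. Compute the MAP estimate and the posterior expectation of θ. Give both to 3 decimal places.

Posterior: Beta(7+13, 3+66) = Beta(20, 69).
Mode = (20−1)/(20+69−2) = 19/87 = 0.218.
Mean = 20/(20+69) = 20/89 = 0.225.
Mean > mode: the posterior has a right tail.

MAP = 0.218, posterior mean = 0.225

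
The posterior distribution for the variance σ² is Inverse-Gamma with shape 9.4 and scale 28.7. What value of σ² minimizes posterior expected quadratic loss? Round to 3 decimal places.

3.417

Mode = β/(α+1) = 28.7/10.4 = 2.760.
Mean = β/(α−1) = 28.7/8.4 = 3.417.
Quadratic loss ⇒ the optimal estimator is the posterior mean.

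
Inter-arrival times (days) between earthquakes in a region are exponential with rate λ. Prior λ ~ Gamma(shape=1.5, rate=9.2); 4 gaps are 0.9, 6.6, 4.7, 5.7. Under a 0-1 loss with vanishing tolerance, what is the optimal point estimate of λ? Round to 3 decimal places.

Σ times = 17.9. Posterior: Gamma(shape = 1.5+4 = 5.5, rate = 9.2+17.9 = 27.1).
Mode = (α−1)/β = 4.5/27.1 = 0.166.
Mean = α/β = 5.5/27.1 = 0.203.
This is the posterior mode — the MAP estimate.

0.166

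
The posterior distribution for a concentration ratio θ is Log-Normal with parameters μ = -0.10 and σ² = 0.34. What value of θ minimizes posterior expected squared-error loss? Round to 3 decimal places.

Mode = exp(μ − σ²) = exp(-0.44) = 0.644.
Mean = exp(μ + σ²/2) = exp(0.070) = 1.073.
Squared-error loss ⇒ the optimal estimator is the posterior mean.

1.073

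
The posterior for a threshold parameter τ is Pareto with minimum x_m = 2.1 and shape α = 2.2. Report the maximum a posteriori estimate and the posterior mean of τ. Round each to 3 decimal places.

MAP: 2.100. Posterior mean: 3.850.

The Pareto density is strictly decreasing on [x_m, ∞), so the mode is x_m = 2.100.
Mean = α·x_m/(α−1) = 2.2·2.1/1.2 = 3.850.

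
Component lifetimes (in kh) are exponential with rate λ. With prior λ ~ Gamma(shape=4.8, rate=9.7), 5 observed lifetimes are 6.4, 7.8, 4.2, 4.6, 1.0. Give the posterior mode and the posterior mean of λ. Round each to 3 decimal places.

Σ times = 24.0. Posterior: Gamma(shape = 4.8+5 = 9.8, rate = 9.7+24.0 = 33.7).
Mode = (α−1)/β = 8.8/33.7 = 0.261.
Mean = α/β = 9.8/33.7 = 0.291.
Mean > mode: the posterior has a right tail.

λ_MAP = 0.261, E[λ|data] = 0.291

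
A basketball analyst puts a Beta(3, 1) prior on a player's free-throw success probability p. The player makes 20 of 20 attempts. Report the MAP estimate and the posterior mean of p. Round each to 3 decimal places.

Posterior: Beta(3+20, 1+0) = Beta(23, 1).
Since β = 1 ≤ 1 and α > 1, the Beta density is monotone increasing on [0,1]; the mode is at 1.
Mean = 23/(23+1) = 0.958.

MAP estimate = 1.000, posterior mean = 0.958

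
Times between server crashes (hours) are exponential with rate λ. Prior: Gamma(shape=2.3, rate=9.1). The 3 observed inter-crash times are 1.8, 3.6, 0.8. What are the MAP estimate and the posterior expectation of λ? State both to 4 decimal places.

MAP estimate = 0.2810, posterior expectation = 0.3464

Σ times = 6.2. Posterior: Gamma(shape = 2.3+3 = 5.3, rate = 9.1+6.2 = 15.3).
Mode = (α−1)/β = 4.3/15.3 = 0.2810.
Mean = α/β = 5.3/15.3 = 0.3464.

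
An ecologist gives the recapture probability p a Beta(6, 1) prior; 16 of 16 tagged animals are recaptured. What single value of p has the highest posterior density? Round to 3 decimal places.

1.000

Posterior: Beta(6+16, 1+0) = Beta(22, 1).
Since β = 1 ≤ 1 and α > 1, the Beta density is monotone increasing on [0,1]; the mode is at 1.
Mean = 22/(22+1) = 0.957.
This is the posterior mode — the MAP estimate.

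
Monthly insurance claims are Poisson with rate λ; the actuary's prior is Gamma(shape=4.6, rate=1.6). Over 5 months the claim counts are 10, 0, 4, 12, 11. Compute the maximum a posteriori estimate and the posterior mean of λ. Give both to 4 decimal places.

Σ counts = 37. Posterior: Gamma(shape = 4.6+37 = 41.6, rate = 1.6+5 = 6.6).
Mode = (α−1)/β = 40.6/6.6 = 6.1515.
Mean = α/β = 41.6/6.6 = 6.3030.

maximum a posteriori estimate = 6.1515, posterior mean = 6.3030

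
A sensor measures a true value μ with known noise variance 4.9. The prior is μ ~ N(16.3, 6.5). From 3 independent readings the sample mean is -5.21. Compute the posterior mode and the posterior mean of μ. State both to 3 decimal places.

Posterior for μ is Normal. Precision-weighted mean: (1/6.5·16.3 + 3/4.9·-5.21) / (1/6.5 + 3/4.9) = -0.890.
A Normal posterior is symmetric, so mode = mean.

MAP: -0.890. Posterior mean: -0.890.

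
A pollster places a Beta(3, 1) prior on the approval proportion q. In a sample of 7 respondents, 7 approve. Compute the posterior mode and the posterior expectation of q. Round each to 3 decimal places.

posterior mode = 1.000, posterior expectation = 0.909

Posterior: Beta(3+7, 1+0) = Beta(10, 1).
Since β = 1 ≤ 1 and α > 1, the Beta density is monotone increasing on [0,1]; the mode is at 1.
Mean = 10/(10+1) = 0.909.
Mode > mean: the posterior has a left tail.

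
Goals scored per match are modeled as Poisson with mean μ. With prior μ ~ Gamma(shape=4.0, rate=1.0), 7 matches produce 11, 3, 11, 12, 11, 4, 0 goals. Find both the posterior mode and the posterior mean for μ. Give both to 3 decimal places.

Σ counts = 52. Posterior: Gamma(shape = 4.0+52 = 56.0, rate = 1.0+7 = 8.0).
Mode = (α−1)/β = 55.0/8.0 = 6.875.
Mean = α/β = 56.0/8.0 = 7.000.
Mean > mode: the posterior has a right tail.

MAP: 6.875. Posterior mean: 7.000.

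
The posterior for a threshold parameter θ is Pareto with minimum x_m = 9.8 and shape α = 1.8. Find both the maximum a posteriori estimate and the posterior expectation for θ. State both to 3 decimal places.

The Pareto density is strictly decreasing on [x_m, ∞), so the mode is x_m = 9.800.
Mean = α·x_m/(α−1) = 1.8·9.8/0.8 = 22.050.

MAP: 9.800. Posterior mean: 22.050.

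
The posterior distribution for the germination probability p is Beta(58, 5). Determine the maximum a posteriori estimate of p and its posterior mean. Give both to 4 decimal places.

maximum a posteriori estimate = 0.9344, posterior mean = 0.9206

Mode = (58−1)/(58+5−2) = 57/61 = 0.9344.
Mean = 58/(58+5) = 58/63 = 0.9206.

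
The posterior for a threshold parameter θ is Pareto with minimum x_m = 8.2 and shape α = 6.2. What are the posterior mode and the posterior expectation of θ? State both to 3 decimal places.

The Pareto density is strictly decreasing on [x_m, ∞), so the mode is x_m = 8.200.
Mean = α·x_m/(α−1) = 6.2·8.2/5.2 = 9.777.
Mean > mode: the posterior has a right tail.

MAP = 8.200, posterior mean = 9.777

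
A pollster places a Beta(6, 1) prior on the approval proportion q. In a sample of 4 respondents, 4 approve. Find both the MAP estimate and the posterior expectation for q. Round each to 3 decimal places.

Posterior: Beta(6+4, 1+0) = Beta(10, 1).
Since β = 1 ≤ 1 and α > 1, the Beta density is monotone increasing on [0,1]; the mode is at 1.
Mean = 10/(10+1) = 0.909.

MAP estimate = 1.000, posterior expectation = 0.909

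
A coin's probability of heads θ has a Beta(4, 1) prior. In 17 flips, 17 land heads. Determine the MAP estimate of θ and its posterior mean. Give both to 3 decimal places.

Posterior: Beta(4+17, 1+0) = Beta(21, 1).
Since β = 1 ≤ 1 and α > 1, the Beta density is monotone increasing on [0,1]; the mode is at 1.
Mean = 21/(21+1) = 0.955.

MAP: 1.000. Posterior mean: 0.955.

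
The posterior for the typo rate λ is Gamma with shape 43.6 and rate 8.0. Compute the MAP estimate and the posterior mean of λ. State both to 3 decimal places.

Mode = (α−1)/β = 42.6/8.0 = 5.325.
Mean = α/β = 43.6/8.0 = 5.450.

MAP estimate = 5.325, posterior mean = 5.450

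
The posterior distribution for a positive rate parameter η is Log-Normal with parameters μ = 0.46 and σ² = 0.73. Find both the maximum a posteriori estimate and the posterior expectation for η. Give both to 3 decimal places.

η_MAP = 0.763, E[η|data] = 2.282

Mode = exp(μ − σ²) = exp(-0.27) = 0.763.
Mean = exp(μ + σ²/2) = exp(0.825) = 2.282.
The mean is pulled above the mode by the posterior's right skew.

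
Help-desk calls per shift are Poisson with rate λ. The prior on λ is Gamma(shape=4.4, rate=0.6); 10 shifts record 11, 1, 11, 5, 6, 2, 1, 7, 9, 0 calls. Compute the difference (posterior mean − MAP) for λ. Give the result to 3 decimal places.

Σ counts = 53. Posterior: Gamma(shape = 4.4+53 = 57.4, rate = 0.6+10 = 10.6).
Mode = (α−1)/β = 56.4/10.6 = 5.321.
Mean = α/β = 57.4/10.6 = 5.415.
Difference = 5.415 − 5.321 = 0.094.
Mean > mode: the posterior has a right tail.

0.094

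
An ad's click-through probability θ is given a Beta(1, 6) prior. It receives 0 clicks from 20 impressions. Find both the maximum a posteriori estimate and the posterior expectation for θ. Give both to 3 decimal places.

MAP = 0.000, posterior mean = 0.037

Posterior: Beta(1+0, 6+20) = Beta(1, 26).
Since α = 1 ≤ 1 and β > 1, the Beta density is monotone decreasing on [0,1]; the mode is at 0.
Mean = 1/(1+26) = 0.037.
The posterior is right-skewed, so the mean exceeds the mode.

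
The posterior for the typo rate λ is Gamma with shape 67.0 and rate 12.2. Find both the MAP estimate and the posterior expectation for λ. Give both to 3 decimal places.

Mode = (α−1)/β = 66.0/12.2 = 5.410.
Mean = α/β = 67.0/12.2 = 5.492.

MAP estimate = 5.410, posterior expectation = 5.492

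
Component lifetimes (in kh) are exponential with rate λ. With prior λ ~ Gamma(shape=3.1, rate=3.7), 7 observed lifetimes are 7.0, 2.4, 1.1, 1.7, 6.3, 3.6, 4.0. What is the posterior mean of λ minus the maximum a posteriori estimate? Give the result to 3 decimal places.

Σ times = 26.1. Posterior: Gamma(shape = 3.1+7 = 10.1, rate = 3.7+26.1 = 29.8).
Mode = (α−1)/β = 9.1/29.8 = 0.305.
Mean = α/β = 10.1/29.8 = 0.339.
Difference = 0.339 − 0.305 = 0.034.
Right-skewed posterior ⇒ mode < mean.

0.034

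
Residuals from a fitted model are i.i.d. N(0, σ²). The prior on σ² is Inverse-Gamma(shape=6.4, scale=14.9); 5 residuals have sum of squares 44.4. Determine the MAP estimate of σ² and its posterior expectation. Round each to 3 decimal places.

Posterior: Inverse-Gamma(shape = 6.4+5/2 = 8.9, scale = 14.9+44.4/2 = 37.1).
Mode = β/(α+1) = 37.1/9.9 = 3.747.
Mean = β/(α−1) = 37.1/7.9 = 4.696.

MAP estimate = 3.747, posterior expectation = 4.696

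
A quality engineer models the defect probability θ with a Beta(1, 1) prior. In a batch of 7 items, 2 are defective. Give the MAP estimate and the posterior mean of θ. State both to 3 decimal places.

MAP = 0.286; posterior mean = 0.333

Posterior: Beta(1+2, 1+5) = Beta(3, 6).
Mode = (3−1)/(3+6−2) = 2/7 = 0.286.
Mean = 3/(3+6) = 3/9 = 0.333.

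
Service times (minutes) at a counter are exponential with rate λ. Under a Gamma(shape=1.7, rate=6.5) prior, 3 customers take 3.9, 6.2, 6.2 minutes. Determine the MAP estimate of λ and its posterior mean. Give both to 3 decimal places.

Σ times = 16.3. Posterior: Gamma(shape = 1.7+3 = 4.7, rate = 6.5+16.3 = 22.8).
Mode = (α−1)/β = 3.7/22.8 = 0.162.
Mean = α/β = 4.7/22.8 = 0.206.

MAP = 0.162, posterior mean = 0.206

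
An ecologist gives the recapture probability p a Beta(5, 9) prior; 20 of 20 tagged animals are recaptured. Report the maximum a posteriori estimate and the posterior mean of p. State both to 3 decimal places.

p_MAP = 0.750, E[p|data] = 0.735

Posterior: Beta(5+20, 9+0) = Beta(25, 9).
Mode = (25−1)/(25+9−2) = 24/32 = 0.750.
Mean = 25/(25+9) = 25/34 = 0.735.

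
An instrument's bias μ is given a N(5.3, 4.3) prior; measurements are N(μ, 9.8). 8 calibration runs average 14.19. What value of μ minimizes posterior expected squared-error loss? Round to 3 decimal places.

12.219

Posterior for μ is Normal. Precision-weighted mean: (1/4.3·5.3 + 8/9.8·14.19) / (1/4.3 + 8/9.8) = 12.219.
A Normal posterior is symmetric, so mode = mean.
Squared-error loss ⇒ the optimal estimator is the posterior mean.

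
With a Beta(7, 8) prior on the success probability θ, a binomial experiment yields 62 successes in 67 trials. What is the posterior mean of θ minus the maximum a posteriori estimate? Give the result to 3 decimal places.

-0.009

Posterior: Beta(7+62, 8+5) = Beta(69, 13).
Mode = (69−1)/(69+13−2) = 68/80 = 0.850.
Mean = 69/(69+13) = 69/82 = 0.841.
Difference = 0.841 − 0.850 = -0.009.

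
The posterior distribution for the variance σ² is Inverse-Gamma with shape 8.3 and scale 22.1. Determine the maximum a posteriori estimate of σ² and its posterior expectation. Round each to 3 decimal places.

MAP = 2.376; posterior mean = 3.027

Mode = β/(α+1) = 22.1/9.3 = 2.376.
Mean = β/(α−1) = 22.1/7.3 = 3.027.
The mean is pulled above the mode by the posterior's right skew.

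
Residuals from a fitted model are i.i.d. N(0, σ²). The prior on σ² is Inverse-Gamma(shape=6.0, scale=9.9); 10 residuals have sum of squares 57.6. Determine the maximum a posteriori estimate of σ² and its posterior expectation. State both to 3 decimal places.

Posterior: Inverse-Gamma(shape = 6.0+10/2 = 11.0, scale = 9.9+57.6/2 = 38.7).
Mode = β/(α+1) = 38.7/12.0 = 3.225.
Mean = β/(α−1) = 38.7/10.0 = 3.870.
Mean > mode: the posterior has a right tail.

MAP = 3.225; posterior mean = 3.870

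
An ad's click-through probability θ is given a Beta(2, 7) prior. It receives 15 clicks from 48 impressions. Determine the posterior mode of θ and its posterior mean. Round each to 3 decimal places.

Posterior: Beta(2+15, 7+33) = Beta(17, 40).
Mode = (17−1)/(17+40−2) = 16/55 = 0.291.
Mean = 17/(17+40) = 17/57 = 0.298.

posterior mode = 0.291, posterior mean = 0.298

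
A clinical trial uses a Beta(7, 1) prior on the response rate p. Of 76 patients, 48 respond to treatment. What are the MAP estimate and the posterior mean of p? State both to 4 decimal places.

MAP = 0.6585; posterior mean = 0.6548

Posterior: Beta(7+48, 1+28) = Beta(55, 29).
Mode = (55−1)/(55+29−2) = 54/82 = 0.6585.
Mean = 55/(55+29) = 55/84 = 0.6548.
The mean is pulled below the mode by the posterior's left skew.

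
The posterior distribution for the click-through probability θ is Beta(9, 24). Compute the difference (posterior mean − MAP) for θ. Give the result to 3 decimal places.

0.015

Mode = (9−1)/(9+24−2) = 8/31 = 0.258.
Mean = 9/(9+24) = 9/33 = 0.273.
Difference = 0.273 − 0.258 = 0.015.
Mean > mode: the posterior has a right tail.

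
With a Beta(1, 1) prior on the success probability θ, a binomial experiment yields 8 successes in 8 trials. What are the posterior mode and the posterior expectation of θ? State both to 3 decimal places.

posterior mode = 1.000, posterior expectation = 0.900

Posterior: Beta(1+8, 1+0) = Beta(9, 1).
Since β = 1 ≤ 1 and α > 1, the Beta density is monotone increasing on [0,1]; the mode is at 1.
Mean = 9/(9+1) = 0.900.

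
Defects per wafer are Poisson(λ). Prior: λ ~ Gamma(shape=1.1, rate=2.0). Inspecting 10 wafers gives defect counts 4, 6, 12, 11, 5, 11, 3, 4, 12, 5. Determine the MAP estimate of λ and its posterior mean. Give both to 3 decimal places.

Σ counts = 73. Posterior: Gamma(shape = 1.1+73 = 74.1, rate = 2.0+10 = 12.0).
Mode = (α−1)/β = 73.1/12.0 = 6.092.
Mean = α/β = 74.1/12.0 = 6.175.
The mean is pulled above the mode by the posterior's right skew.

MAP = 6.092, posterior mean = 6.175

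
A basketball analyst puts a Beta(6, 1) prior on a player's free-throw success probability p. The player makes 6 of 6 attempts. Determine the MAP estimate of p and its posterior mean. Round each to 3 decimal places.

MAP = 1.000, posterior mean = 0.923

Posterior: Beta(6+6, 1+0) = Beta(12, 1).
Since β = 1 ≤ 1 and α > 1, the Beta density is monotone increasing on [0,1]; the mode is at 1.
Mean = 12/(12+1) = 0.923.
Mode > mean: the posterior has a left tail.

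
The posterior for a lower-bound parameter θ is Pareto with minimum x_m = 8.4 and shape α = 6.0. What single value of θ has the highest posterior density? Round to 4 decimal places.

The Pareto density is strictly decreasing on [x_m, ∞), so the mode is x_m = 8.4000.
Mean = α·x_m/(α−1) = 6.0·8.4/5.0 = 10.0800.
This is the posterior mode — the MAP estimate.

8.4000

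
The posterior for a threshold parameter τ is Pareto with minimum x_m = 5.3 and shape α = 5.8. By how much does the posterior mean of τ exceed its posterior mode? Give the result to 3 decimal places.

The Pareto density is strictly decreasing on [x_m, ∞), so the mode is x_m = 5.300.
Mean = α·x_m/(α−1) = 5.8·5.3/4.8 = 6.404.
Difference = 6.404 − 5.300 = 1.104.
Right-skewed posterior ⇒ mode < mean.

1.104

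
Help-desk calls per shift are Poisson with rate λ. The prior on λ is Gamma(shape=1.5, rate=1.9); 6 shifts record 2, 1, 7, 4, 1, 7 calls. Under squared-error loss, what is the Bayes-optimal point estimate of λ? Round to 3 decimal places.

Σ counts = 22. Posterior: Gamma(shape = 1.5+22 = 23.5, rate = 1.9+6 = 7.9).
Mode = (α−1)/β = 22.5/7.9 = 2.848.
Mean = α/β = 23.5/7.9 = 2.975.
Squared-error loss ⇒ the optimal estimator is the posterior mean.

2.975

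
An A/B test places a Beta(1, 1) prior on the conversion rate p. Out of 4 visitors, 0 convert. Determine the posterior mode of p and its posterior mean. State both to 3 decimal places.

Posterior: Beta(1+0, 1+4) = Beta(1, 5).
Since α = 1 ≤ 1 and β > 1, the Beta density is monotone decreasing on [0,1]; the mode is at 0.
Mean = 1/(1+5) = 0.167.
The mean is pulled above the mode by the posterior's right skew.

MAP = 0.000; posterior mean = 0.167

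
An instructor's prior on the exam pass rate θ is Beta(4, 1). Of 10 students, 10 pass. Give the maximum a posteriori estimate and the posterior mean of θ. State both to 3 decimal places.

maximum a posteriori estimate = 1.000, posterior mean = 0.933

Posterior: Beta(4+10, 1+0) = Beta(14, 1).
Since β = 1 ≤ 1 and α > 1, the Beta density is monotone increasing on [0,1]; the mode is at 1.
Mean = 14/(14+1) = 0.933.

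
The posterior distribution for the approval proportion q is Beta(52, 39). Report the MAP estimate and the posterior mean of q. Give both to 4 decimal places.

q_MAP = 0.5730, E[q|data] = 0.5714

Mode = (52−1)/(52+39−2) = 51/89 = 0.5730.
Mean = 52/(52+39) = 52/91 = 0.5714.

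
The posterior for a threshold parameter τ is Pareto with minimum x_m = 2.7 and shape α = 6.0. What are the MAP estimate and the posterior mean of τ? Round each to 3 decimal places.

The Pareto density is strictly decreasing on [x_m, ∞), so the mode is x_m = 2.700.
Mean = α·x_m/(α−1) = 6.0·2.7/5.0 = 3.240.
The mean is pulled above the mode by the posterior's right skew.

τ_MAP = 2.700, E[τ|data] = 3.240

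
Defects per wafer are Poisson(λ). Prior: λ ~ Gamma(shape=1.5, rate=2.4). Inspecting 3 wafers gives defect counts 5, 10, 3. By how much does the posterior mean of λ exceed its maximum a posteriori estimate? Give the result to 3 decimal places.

0.185

Σ counts = 18. Posterior: Gamma(shape = 1.5+18 = 19.5, rate = 2.4+3 = 5.4).
Mode = (α−1)/β = 18.5/5.4 = 3.426.
Mean = α/β = 19.5/5.4 = 3.611.
Difference = 3.611 − 3.426 = 0.185.
The mean is pulled above the mode by the posterior's right skew.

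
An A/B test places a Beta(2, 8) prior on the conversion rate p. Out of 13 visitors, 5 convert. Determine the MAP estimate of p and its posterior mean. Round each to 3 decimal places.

MAP = 0.286; posterior mean = 0.304

Posterior: Beta(2+5, 8+8) = Beta(7, 16).
Mode = (7−1)/(7+16−2) = 6/21 = 0.286.
Mean = 7/(7+16) = 7/23 = 0.304.
Mean > mode: the posterior has a right tail.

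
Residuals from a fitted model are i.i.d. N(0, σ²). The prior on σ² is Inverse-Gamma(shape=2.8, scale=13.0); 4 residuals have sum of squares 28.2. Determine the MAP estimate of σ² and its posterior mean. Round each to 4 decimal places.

σ²_MAP = 4.6724, E[σ²|data] = 7.1316

Posterior: Inverse-Gamma(shape = 2.8+4/2 = 4.8, scale = 13.0+28.2/2 = 27.1).
Mode = β/(α+1) = 27.1/5.8 = 4.6724.
Mean = β/(α−1) = 27.1/3.8 = 7.1316.
Right-skewed posterior ⇒ mode < mean.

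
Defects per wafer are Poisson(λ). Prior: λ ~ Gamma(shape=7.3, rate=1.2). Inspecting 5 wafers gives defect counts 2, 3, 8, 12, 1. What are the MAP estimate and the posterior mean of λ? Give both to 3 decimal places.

Σ counts = 26. Posterior: Gamma(shape = 7.3+26 = 33.3, rate = 1.2+5 = 6.2).
Mode = (α−1)/β = 32.3/6.2 = 5.210.
Mean = α/β = 33.3/6.2 = 5.371.

MAP estimate = 5.210, posterior mean = 5.371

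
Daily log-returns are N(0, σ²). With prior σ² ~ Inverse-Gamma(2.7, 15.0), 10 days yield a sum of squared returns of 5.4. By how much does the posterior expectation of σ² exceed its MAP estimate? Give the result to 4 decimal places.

0.6073

Posterior: Inverse-Gamma(shape = 2.7+10/2 = 7.7, scale = 15.0+5.4/2 = 17.7).
Mode = β/(α+1) = 17.7/8.7 = 2.0345.
Mean = β/(α−1) = 17.7/6.7 = 2.6418.
Difference = 2.6418 − 2.0345 = 0.6073.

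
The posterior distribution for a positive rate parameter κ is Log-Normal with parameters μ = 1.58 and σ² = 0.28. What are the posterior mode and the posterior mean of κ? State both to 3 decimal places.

Mode = exp(μ − σ²) = exp(1.30) = 3.669.
Mean = exp(μ + σ²/2) = exp(1.720) = 5.585.

MAP: 3.669. Posterior mean: 5.585.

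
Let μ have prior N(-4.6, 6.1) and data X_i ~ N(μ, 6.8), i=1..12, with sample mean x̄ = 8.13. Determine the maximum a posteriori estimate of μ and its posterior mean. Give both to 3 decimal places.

Posterior for μ is Normal. Precision-weighted mean: (1/6.1·-4.6 + 12/6.8·8.13) / (1/6.1 + 12/6.8) = 7.048.
A Normal posterior is symmetric, so mode = mean.

MAP: 7.048. Posterior mean: 7.048.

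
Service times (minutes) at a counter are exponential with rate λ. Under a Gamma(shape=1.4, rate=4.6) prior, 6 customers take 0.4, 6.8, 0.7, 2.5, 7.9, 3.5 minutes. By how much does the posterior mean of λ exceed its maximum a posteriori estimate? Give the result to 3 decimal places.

Σ times = 21.8. Posterior: Gamma(shape = 1.4+6 = 7.4, rate = 4.6+21.8 = 26.4).
Mode = (α−1)/β = 6.4/26.4 = 0.242.
Mean = α/β = 7.4/26.4 = 0.280.
Difference = 0.280 − 0.242 = 0.038.

0.038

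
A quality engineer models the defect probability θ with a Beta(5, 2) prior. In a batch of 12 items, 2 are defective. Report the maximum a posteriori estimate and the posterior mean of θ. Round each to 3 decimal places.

Posterior: Beta(5+2, 2+10) = Beta(7, 12).
Mode = (7−1)/(7+12−2) = 6/17 = 0.353.
Mean = 7/(7+12) = 7/19 = 0.368.
Right-skewed posterior ⇒ mode < mean.

MAP = 0.353; posterior mean = 0.368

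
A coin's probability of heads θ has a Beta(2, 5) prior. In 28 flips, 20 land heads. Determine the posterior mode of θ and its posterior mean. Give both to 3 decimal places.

θ_MAP = 0.636, E[θ|data] = 0.629

Posterior: Beta(2+20, 5+8) = Beta(22, 13).
Mode = (22−1)/(22+13−2) = 21/33 = 0.636.
Mean = 22/(22+13) = 22/35 = 0.629.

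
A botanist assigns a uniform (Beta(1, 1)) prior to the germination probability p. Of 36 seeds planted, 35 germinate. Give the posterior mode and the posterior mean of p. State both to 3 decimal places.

p_MAP = 0.972, E[p|data] = 0.947

Posterior: Beta(1+35, 1+1) = Beta(36, 2).
Mode = (36−1)/(36+2−2) = 35/36 = 0.972.
Mean = 36/(36+2) = 36/38 = 0.947.
The posterior is left-skewed, so the mode exceeds the mean.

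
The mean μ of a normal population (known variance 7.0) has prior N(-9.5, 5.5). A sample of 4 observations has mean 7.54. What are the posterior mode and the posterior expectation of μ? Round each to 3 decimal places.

μ_MAP = 3.427, E[μ|data] = 3.427

Posterior for μ is Normal. Precision-weighted mean: (1/5.5·-9.5 + 4/7.0·7.54) / (1/5.5 + 4/7.0) = 3.427.
A Normal posterior is symmetric, so mode = mean.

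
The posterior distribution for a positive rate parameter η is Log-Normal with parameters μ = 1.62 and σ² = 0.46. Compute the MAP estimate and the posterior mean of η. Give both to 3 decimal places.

Mode = exp(μ − σ²) = exp(1.16) = 3.190.
Mean = exp(μ + σ²/2) = exp(1.850) = 6.360.

MAP estimate = 3.190, posterior mean = 6.360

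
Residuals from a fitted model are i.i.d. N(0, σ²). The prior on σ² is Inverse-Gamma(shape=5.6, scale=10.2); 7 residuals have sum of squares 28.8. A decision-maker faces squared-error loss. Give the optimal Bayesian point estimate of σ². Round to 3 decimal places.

3.037

Posterior: Inverse-Gamma(shape = 5.6+7/2 = 9.1, scale = 10.2+28.8/2 = 24.6).
Mode = β/(α+1) = 24.6/10.1 = 2.436.
Mean = β/(α−1) = 24.6/8.1 = 3.037.
Squared-error loss ⇒ the optimal estimator is the posterior mean.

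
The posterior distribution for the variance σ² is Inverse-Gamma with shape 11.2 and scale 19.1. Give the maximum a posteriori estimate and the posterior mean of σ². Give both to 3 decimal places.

MAP = 1.566; posterior mean = 1.873

Mode = β/(α+1) = 19.1/12.2 = 1.566.
Mean = β/(α−1) = 19.1/10.2 = 1.873.
The mean is pulled above the mode by the posterior's right skew.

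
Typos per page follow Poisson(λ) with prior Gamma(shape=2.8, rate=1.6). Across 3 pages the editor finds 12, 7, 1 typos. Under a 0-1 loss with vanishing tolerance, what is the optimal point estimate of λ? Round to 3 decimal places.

4.739

Σ counts = 20. Posterior: Gamma(shape = 2.8+20 = 22.8, rate = 1.6+3 = 4.6).
Mode = (α−1)/β = 21.8/4.6 = 4.739.
Mean = α/β = 22.8/4.6 = 4.957.
This is the posterior mode — the MAP estimate.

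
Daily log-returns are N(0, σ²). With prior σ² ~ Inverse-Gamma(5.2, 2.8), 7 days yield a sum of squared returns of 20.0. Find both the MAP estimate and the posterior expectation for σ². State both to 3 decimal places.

MAP estimate = 1.320, posterior expectation = 1.662

Posterior: Inverse-Gamma(shape = 5.2+7/2 = 8.7, scale = 2.8+20.0/2 = 12.8).
Mode = β/(α+1) = 12.8/9.7 = 1.320.
Mean = β/(α−1) = 12.8/7.7 = 1.662.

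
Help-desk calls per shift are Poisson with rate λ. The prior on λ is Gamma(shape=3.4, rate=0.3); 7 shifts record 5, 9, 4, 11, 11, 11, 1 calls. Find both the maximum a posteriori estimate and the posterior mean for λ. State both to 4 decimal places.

λ_MAP = 7.4521, E[λ|data] = 7.5890

Σ counts = 52. Posterior: Gamma(shape = 3.4+52 = 55.4, rate = 0.3+7 = 7.3).
Mode = (α−1)/β = 54.4/7.3 = 7.4521.
Mean = α/β = 55.4/7.3 = 7.5890.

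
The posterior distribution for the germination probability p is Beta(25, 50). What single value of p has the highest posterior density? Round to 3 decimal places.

0.329

Mode = (25−1)/(25+50−2) = 24/73 = 0.329.
Mean = 25/(25+50) = 25/75 = 0.333.
This is the posterior mode — the MAP estimate.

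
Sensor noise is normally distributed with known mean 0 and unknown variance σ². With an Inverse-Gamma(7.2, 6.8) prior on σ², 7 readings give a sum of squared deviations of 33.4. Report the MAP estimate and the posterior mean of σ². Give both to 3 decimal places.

MAP estimate = 2.009, posterior mean = 2.423

Posterior: Inverse-Gamma(shape = 7.2+7/2 = 10.7, scale = 6.8+33.4/2 = 23.5).
Mode = β/(α+1) = 23.5/11.7 = 2.009.
Mean = β/(α−1) = 23.5/9.7 = 2.423.
Right-skewed posterior ⇒ mode < mean.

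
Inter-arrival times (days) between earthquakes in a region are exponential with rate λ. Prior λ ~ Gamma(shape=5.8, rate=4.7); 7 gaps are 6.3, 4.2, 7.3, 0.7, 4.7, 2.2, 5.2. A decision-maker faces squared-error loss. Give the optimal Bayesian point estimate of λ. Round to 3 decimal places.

0.363

Σ times = 30.6. Posterior: Gamma(shape = 5.8+7 = 12.8, rate = 4.7+30.6 = 35.3).
Mode = (α−1)/β = 11.8/35.3 = 0.334.
Mean = α/β = 12.8/35.3 = 0.363.
Squared-error loss ⇒ the optimal estimator is the posterior mean.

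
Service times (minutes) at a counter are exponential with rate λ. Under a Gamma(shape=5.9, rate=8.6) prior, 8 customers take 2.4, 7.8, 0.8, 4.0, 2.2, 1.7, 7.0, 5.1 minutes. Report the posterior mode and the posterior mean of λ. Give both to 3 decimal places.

MAP = 0.326, posterior mean = 0.351

Σ times = 31.0. Posterior: Gamma(shape = 5.9+8 = 13.9, rate = 8.6+31.0 = 39.6).
Mode = (α−1)/β = 12.9/39.6 = 0.326.
Mean = α/β = 13.9/39.6 = 0.351.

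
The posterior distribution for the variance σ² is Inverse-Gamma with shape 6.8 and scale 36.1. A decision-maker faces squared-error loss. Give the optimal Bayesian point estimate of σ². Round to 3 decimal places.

6.224

Mode = β/(α+1) = 36.1/7.8 = 4.628.
Mean = β/(α−1) = 36.1/5.8 = 6.224.
Squared-error loss ⇒ the optimal estimator is the posterior mean.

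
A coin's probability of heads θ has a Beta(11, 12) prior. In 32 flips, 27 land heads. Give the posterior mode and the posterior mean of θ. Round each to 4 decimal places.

Posterior: Beta(11+27, 12+5) = Beta(38, 17).
Mode = (38−1)/(38+17−2) = 37/53 = 0.6981.
Mean = 38/(38+17) = 38/55 = 0.6909.

MAP = 0.6981; posterior mean = 0.6909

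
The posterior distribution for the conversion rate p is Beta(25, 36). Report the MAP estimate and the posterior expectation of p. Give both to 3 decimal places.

MAP = 0.407, posterior mean = 0.410

Mode = (25−1)/(25+36−2) = 24/59 = 0.407.
Mean = 25/(25+36) = 25/61 = 0.410.
The posterior is right-skewed, so the mean exceeds the mode.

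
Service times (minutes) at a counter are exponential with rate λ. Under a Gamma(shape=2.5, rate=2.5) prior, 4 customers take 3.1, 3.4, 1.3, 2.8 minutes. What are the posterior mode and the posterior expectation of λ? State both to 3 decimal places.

MAP = 0.420, posterior mean = 0.496

Σ times = 10.6. Posterior: Gamma(shape = 2.5+4 = 6.5, rate = 2.5+10.6 = 13.1).
Mode = (α−1)/β = 5.5/13.1 = 0.420.
Mean = α/β = 6.5/13.1 = 0.496.
Mean > mode: the posterior has a right tail.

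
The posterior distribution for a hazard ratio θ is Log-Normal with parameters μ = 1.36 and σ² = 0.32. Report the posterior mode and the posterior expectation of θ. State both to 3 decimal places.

Mode = exp(μ − σ²) = exp(1.04) = 2.829.
Mean = exp(μ + σ²/2) = exp(1.520) = 4.572.
The posterior is right-skewed, so the mean exceeds the mode.

MAP = 2.829; posterior mean = 4.572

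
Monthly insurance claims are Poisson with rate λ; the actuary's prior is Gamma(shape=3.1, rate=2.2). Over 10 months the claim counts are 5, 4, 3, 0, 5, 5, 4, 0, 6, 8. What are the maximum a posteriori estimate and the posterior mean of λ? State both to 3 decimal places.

Σ counts = 40. Posterior: Gamma(shape = 3.1+40 = 43.1, rate = 2.2+10 = 12.2).
Mode = (α−1)/β = 42.1/12.2 = 3.451.
Mean = α/β = 43.1/12.2 = 3.533.

MAP = 3.451, posterior mean = 3.533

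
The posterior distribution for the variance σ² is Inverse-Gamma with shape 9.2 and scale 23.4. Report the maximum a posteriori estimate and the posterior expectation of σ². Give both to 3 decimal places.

MAP = 2.294, posterior mean = 2.854

Mode = β/(α+1) = 23.4/10.2 = 2.294.
Mean = β/(α−1) = 23.4/8.2 = 2.854.
The mean is pulled above the mode by the posterior's right skew.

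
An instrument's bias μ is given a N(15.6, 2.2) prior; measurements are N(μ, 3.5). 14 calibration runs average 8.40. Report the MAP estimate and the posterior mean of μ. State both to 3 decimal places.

Posterior for μ is Normal. Precision-weighted mean: (1/2.2·15.6 + 14/3.5·8.40) / (1/2.2 + 14/3.5) = 9.135.
A Normal posterior is symmetric, so mode = mean.

MAP: 9.135. Posterior mean: 9.135.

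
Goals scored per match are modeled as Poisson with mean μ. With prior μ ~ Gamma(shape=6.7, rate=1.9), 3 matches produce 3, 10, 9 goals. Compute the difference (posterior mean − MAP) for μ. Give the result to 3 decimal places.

Σ counts = 22. Posterior: Gamma(shape = 6.7+22 = 28.7, rate = 1.9+3 = 4.9).
Mode = (α−1)/β = 27.7/4.9 = 5.653.
Mean = α/β = 28.7/4.9 = 5.857.
Difference = 5.857 − 5.653 = 0.204.
The posterior is right-skewed, so the mean exceeds the mode.

0.204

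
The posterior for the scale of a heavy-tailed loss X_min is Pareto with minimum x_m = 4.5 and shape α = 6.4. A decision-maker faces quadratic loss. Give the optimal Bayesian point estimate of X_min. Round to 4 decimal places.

The Pareto density is strictly decreasing on [x_m, ∞), so the mode is x_m = 4.5000.
Mean = α·x_m/(α−1) = 6.4·4.5/5.4 = 5.3333.
Quadratic loss ⇒ the optimal estimator is the posterior mean.

5.3333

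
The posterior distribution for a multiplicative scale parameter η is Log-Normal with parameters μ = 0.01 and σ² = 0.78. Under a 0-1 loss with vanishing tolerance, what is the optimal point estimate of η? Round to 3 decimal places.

Mode = exp(μ − σ²) = exp(-0.77) = 0.463.
Mean = exp(μ + σ²/2) = exp(0.400) = 1.492.
This is the posterior mode — the MAP estimate.

0.463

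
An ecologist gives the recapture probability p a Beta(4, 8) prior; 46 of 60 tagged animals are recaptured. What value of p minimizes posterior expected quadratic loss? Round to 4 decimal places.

0.6944

Posterior: Beta(4+46, 8+14) = Beta(50, 22).
Mode = (50−1)/(50+22−2) = 49/70 = 0.7000.
Mean = 50/(50+22) = 50/72 = 0.6944.
Quadratic loss ⇒ the optimal estimator is the posterior mean.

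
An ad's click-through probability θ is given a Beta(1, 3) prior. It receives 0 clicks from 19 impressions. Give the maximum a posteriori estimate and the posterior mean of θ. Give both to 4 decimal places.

θ_MAP = 0.0000, E[θ|data] = 0.0435

Posterior: Beta(1+0, 3+19) = Beta(1, 22).
Since α = 1 ≤ 1 and β > 1, the Beta density is monotone decreasing on [0,1]; the mode is at 0.
Mean = 1/(1+22) = 0.0435.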